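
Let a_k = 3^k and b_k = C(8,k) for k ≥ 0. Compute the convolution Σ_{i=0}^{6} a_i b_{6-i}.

7279

The convolution is the x^6 coefficient of A(x)B(x).
Σ = 1·28 + 3·56 + 9·70 + 27·56 + 81·28 + 243·8 + 729·1 = 7279.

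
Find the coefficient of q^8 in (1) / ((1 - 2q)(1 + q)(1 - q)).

Partial fractions give a closed form: a_n = (4/3)·2^n + (1/6)·(-1)^n + (-1/2)·1^n.
At n = 8: a_8 = 341.

341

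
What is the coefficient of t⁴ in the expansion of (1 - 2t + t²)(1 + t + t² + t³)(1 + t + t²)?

-1

(1 - 2t + t²) has coefficients 1,-2,1 for degrees 0…2.
(1 + t + t² + t³) has coefficients 1,1,1,1,0 for degrees 0…4.
Finally multiplying by (1 + t + t²), the product of all factors after the first has coefficients 1,2,3,3,2 for degrees 0…4.
[t⁴] = 1·2 − 2·3 + 1·3 = -1.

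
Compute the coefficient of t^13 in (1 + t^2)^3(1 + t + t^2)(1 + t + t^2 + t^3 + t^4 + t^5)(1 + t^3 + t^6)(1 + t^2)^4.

645

(1 + t^2)^3 has coefficients 1,0,3,0,3,0,1 for degrees 0…6.
(1 + t + t^2) has coefficients 1,1,1,0,0,0,0,0,0,0,0,0,0,0 for degrees 0…13.
Multiplying by (1 + t + t^2 + t^3 + t^4 + t^5) gives running coefficients 1,2,3,3,3,3,2,1,0,0,0,0,0,0 for degrees 0…13.
Multiplying by (1 + t^3 + t^6) gives running coefficients 1,2,3,4,5,6,6,6,6,5,4,3,2,1 for degrees 0…13.
Finally multiplying by (1 + t^2)^4, the product of all factors after the first has coefficients 1,2,7,12,23,34,48,62,73,83,87,87,83,73 for degrees 0…13.
[t^13] = 1·73 + 3·87 + 3·83 + 1·62 = 645.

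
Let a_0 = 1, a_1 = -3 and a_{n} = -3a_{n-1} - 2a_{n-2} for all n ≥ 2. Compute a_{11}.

-4095

The ordinary generating function has denominator 1 + 3t + 2t^2.
Iterating the recurrence: a_0,…,a_{11} = 1, -3, 7, -15, 31, -63, 127, -255, 511, -1023, 2047, -4095.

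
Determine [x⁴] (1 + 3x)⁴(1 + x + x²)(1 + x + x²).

(1 + 3x)⁴ has coefficients 1,12,54,108,81 for degrees 0…4.
(1 + x + x²) has coefficients 1,1,1,0,0 for degrees 0…4.
Finally multiplying by (1 + x + x²), the product of all factors after the first has coefficients 1,2,3,2,1 for degrees 0…4.
[x⁴] = 1·1 + 12·2 + 54·3 + 108·2 + 81·1 = 484.

484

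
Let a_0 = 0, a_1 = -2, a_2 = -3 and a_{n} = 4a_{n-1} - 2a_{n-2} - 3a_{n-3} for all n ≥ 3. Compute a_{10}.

-11880

The ordinary generating function has denominator 1 - 4t + 2t^2 + 3t^3.
Iterating the recurrence: a_0,…,a_{10} = 0, -2, -3, -8, -20, -55, -156, -454, -1339, -3980, -11880.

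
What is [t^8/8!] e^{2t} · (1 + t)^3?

24832

The EGF product rule gives c_8 = Σ_{k_1+k_2=8} C(8; k_1,k_2) · ∏ g_i(k_i), where e^{2t} gives (2)^k; (1+t)^3 gives the falling factorial (3)_k.
g_1(k) for k = 0…8: 1, 2, 4, 8, 16, 32, 64, 128, 256.
g_2(k) for k = 0…8: 1, 3, 6, 6, 0, 0, 0, 0, 0.
c_8 = Σ_k C(8,k)·g_1(k)·g_2(8−k) = 56·32·6 + 28·64·6 + 8·128·3 + 1·256·1 = 10752 + 10752 + 3072 + 256 = 24832.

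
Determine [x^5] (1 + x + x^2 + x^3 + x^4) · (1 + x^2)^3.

6

(1 + x + x^2 + x^3 + x^4) has coefficients 1,1,1,1,1 for degrees 0…4.
(1 + x^2)^3 has coefficients 1,0,3,0,3,0 for degrees 0…5.
[x^5] = 1·0 + 1·3 + 1·0 + 1·3 + 1·0 = 6.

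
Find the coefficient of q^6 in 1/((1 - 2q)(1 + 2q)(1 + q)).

Partial fractions give a closed form: a_n = (1/3)·2^n + (1)·(-2)^n + (-1/3)·(-1)^n.
At n = 6: a_6 = 85.

85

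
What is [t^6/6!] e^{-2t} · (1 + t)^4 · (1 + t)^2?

The EGF product rule gives c_6 = Σ_{k_1+k_2+k_3=6} C(6; k_1,k_2,k_3) · ∏ g_i(k_i), where e^{-2t} gives (-2)^k; (1+t)^4 gives the falling factorial (4)_k; (1+t)^2 gives the falling factorial (2)_k.
g_1(k) for k = 0…6: 1, -2, 4, -8, 16, -32, 64.
g_2(k) for k = 0…6: 1, 4, 12, 24, 24, 0, 0.
g_3(k) for k = 0…6: 1, 2, 2, 0, 0, 0, 0.
First combine the last two factors: h(k) = Σ_j C(k,j)·g_2(j)·g_3(k−j) for k = 0…6: 1, 6, 30, 120, 360, 720, 720.
c_6 = Σ_k C(6,k)·g_1(k)·h(6−k) = 1·1·720 + 6·(-2)·720 + 15·4·360 + 20·(-8)·120 + 15·16·30 + 6·(-32)·6 + 1·64·1 = 720 − 8640 + 21600 − 19200 + 7200 − 1152 + 64 = 592.

592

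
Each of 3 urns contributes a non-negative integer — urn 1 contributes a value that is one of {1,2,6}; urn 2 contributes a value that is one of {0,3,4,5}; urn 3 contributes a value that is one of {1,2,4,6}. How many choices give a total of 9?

3

The generating function for the choices is (q + q² + q⁶)·(1 + q³ + q⁴ + q⁵)·(q + q² + q⁴ + q⁶); the count is [q⁹].
(q + q² + q⁶) has coefficients 0,1,1,0,0,0,1 for degrees 0…6.
(1 + q³ + q⁴ + q⁵) has coefficients 1,0,0,1,1,1,0,0,0,0 for degrees 0…9.
Finally multiplying by (q + q² + q⁴ + q⁶), the product of all factors after the first has coefficients 0,1,1,0,2,2,3,2,1,2 for degrees 0…9.
[q⁹] = 1·1 + 1·2 + 1·0 = 3.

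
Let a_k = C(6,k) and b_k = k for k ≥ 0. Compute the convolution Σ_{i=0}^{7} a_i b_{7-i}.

256

This is [x^7] in the product of the two ordinary generating functions.
Σ = 1·7 + 6·6 + 15·5 + 20·4 + 15·3 + 6·2 + 1·1 + 0·0 = 256.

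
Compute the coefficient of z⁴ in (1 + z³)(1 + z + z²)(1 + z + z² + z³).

(1 + z³) has coefficients 1,0,0,1 for degrees 0…3.
(1 + z + z²) has coefficients 1,1,1,0,0 for degrees 0…4.
Finally multiplying by (1 + z + z² + z³), the product of all factors after the first has coefficients 1,2,3,3,2 for degrees 0…4.
[z⁴] = 1·2 + 1·2 = 4.

4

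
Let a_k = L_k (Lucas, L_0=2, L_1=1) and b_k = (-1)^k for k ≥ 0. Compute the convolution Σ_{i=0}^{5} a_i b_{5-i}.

This is [x^5] in the product of the two ordinary generating functions.
Σ = 2·(-1) + 1·1 + 3·(-1) + 4·1 + 7·(-1) + 11·1 = 4.

4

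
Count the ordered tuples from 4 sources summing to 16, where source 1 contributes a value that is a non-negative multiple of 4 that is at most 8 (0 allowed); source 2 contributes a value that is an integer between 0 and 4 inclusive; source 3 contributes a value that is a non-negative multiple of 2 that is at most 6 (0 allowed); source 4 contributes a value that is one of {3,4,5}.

12

The generating function for the choices is (1 + z^4 + z^8)·(1 + z + z^2 + z^3 + z^4)·(1 + z^2 + z^4 + z^6)·(z^3 + z^4 + z^5); the count is [z^16].
(1 + z^4 + z^8) has coefficients 1,0,0,0,1,0,0,0,1 for degrees 0…8.
(1 + z + z^2 + z^3 + z^4) has coefficients 1,1,1,1,1,0,0,0,0,0,0,0,0,0,0,0,0 for degrees 0…16.
Multiplying by (1 + z^2 + z^4 + z^6) gives running coefficients 1,1,2,2,3,2,3,2,2,1,1,0,0,0,0,0,0 for degrees 0…16.
Finally multiplying by (z^3 + z^4 + z^5), the product of all factors after the first has coefficients 0,0,0,1,2,4,5,7,7,8,7,7,5,4,2,1,0 for degrees 0…16.
[z^16] = 1·0 + 1·5 + 1·7 = 12.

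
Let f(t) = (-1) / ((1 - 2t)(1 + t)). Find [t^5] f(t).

-21

Partial fractions give a closed form: a_n = (-2/3)·2^n + (-1/3)·(-1)^n.
At n = 5: a_5 = -21.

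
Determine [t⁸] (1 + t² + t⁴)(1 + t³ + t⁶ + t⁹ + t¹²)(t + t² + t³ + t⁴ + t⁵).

(1 + t² + t⁴) has coefficients 1,0,1,0,1 for degrees 0…4.
(1 + t³ + t⁶ + t⁹ + t¹²) has coefficients 1,0,0,1,0,0,1,0,0 for degrees 0…8.
Finally multiplying by (t + t² + t³ + t⁴ + t⁵), the product of all factors after the first has coefficients 0,1,1,1,2,2,1,2,2 for degrees 0…8.
[t⁸] = 1·2 + 1·1 + 1·2 = 5.

5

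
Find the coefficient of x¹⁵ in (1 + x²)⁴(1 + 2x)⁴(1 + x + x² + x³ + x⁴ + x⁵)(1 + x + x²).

(1 + x²)⁴ has coefficients 1,0,4,0,6,0,4,0,1 for degrees 0…8.
(1 + 2x)⁴ has coefficients 1,8,24,32,16,0,0,0,0,0,0,0,0,0,0,0 for degrees 0…15.
Multiplying by (1 + x + x² + x³ + x⁴ + x⁵) gives running coefficients 1,9,33,65,81,81,80,72,48,16,0,0,0,0,0,0 for degrees 0…15.
Finally multiplying by (1 + x + x²), the product of all factors after the first has coefficients 1,10,43,107,179,227,242,233,200,136,64,16,0,0,0,0 for degrees 0…15.
[x¹⁵] = 1·0 + 4·0 + 6·16 + 4·136 + 1·233 = 873.

873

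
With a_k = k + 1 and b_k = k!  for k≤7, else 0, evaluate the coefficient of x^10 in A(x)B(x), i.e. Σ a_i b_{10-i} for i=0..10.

Write out a_i and b_{10-i} for i = 0,…,10 and sum the products.
Σ = 1·0 + 2·0 + 3·0 + 4·5040 + 5·720 + 6·120 + 7·24 + 8·6 + 9·2 + 10·1 + 11·1 = 24735.

24735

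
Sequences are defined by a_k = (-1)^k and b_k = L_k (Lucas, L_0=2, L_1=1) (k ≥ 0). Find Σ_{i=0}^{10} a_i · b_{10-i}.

79

The convolution is the x^10 coefficient of A(x)B(x).
Σ = 1·123 − 1·76 + 1·47 − 1·29 + 1·18 − 1·11 + 1·7 − 1·4 + 1·3 − 1·1 + 1·2 = 79.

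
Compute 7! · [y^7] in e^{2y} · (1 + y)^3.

The EGF product rule gives c_7 = Σ_{k_1+k_2=7} C(7; k_1,k_2) · ∏ g_i(k_i), where e^{2y} gives (2)^k; (1+y)^3 gives the falling factorial (3)_k.
g_1(k) for k = 0…7: 1, 2, 4, 8, 16, 32, 64, 128.
g_2(k) for k = 0…7: 1, 3, 6, 6, 0, 0, 0, 0.
c_7 = Σ_k C(7,k)·g_1(k)·g_2(7−k) = 35·16·6 + 21·32·6 + 7·64·3 + 1·128·1 = 3360 + 4032 + 1344 + 128 = 8864.

8864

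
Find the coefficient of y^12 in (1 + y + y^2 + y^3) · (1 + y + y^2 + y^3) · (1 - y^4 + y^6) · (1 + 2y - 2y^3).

(1 + y + y^2 + y^3) has coefficients 1,1,1,1 for degrees 0…3.
(1 + y + y^2 + y^3) has coefficients 1,1,1,1,0,0,0,0,0,0,0,0,0 for degrees 0…12.
Multiplying by (1 - y^4 + y^6) gives running coefficients 1,1,1,1,-1,-1,0,0,1,1,0,0,0 for degrees 0…12.
Finally multiplying by (1 + 2y - 2y^3), the product of all factors after the first has coefficients 1,3,3,1,-1,-5,-4,2,3,3,2,-2,-2 for degrees 0…12.
[y^12] = 1·(-2) + 1·(-2) + 1·2 + 1·3 = 1.

1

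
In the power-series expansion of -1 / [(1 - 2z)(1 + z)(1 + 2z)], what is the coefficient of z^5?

21

Partial fractions give a closed form: a_n = (-1/3)·2^n + (1/3)·(-1)^n + (-1)·(-2)^n.
At n = 5: a_5 = 21.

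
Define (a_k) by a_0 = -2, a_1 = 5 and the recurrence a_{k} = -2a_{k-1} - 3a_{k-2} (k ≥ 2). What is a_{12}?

The ordinary generating function has denominator 1 + 2t + 3t^2.
Iterating the recurrence: a_0,…,a_{12} = -2, 5, -4, -7, 26, -31, -16, 125, -202, 29, 548, -1183, 722.

722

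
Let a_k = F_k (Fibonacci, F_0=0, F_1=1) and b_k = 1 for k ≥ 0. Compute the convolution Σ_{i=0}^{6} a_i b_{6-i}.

Write out a_i and b_{6-i} for i = 0,…,6 and sum the products.
Σ = 0·1 + 1·1 + 1·1 + 2·1 + 3·1 + 5·1 + 8·1 = 20.

20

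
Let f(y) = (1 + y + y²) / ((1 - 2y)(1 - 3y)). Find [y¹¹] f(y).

760469

The denominator gives the recurrence a_n = 5a_(n−1) − 6a_(n−2) for n ≥ 3; the numerator fixes a_0 = 1, a_1 = 6, a_2 = 25.
Iterating: 1, 6, 25, 89, 295, 941, 2935, 9029, 27535, 83501, 252295, 760469, so a_11 = 760469.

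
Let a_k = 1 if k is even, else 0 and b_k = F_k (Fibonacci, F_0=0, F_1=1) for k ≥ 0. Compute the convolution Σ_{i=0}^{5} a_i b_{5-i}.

This is [x^5] in the product of the two ordinary generating functions.
Σ = 1·5 + 0·3 + 1·2 + 0·1 + 1·1 + 0·0 = 8.

8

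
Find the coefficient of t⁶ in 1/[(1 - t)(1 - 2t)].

127

Partial fractions give a closed form: a_n = (-1)·1^n + (2)·2^n.
At n = 6: a_6 = 127.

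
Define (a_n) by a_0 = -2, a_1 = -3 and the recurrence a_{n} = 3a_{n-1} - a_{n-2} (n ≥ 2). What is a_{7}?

-843

The ordinary generating function has denominator 1 - 3z + z^2.
Iterating the recurrence: a_0,…,a_{7} = -2, -3, -7, -18, -47, -123, -322, -843.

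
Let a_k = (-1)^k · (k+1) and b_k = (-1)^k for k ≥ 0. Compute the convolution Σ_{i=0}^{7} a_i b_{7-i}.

-36

The convolution is the x^7 coefficient of A(x)B(x).
Σ = 1·(-1) − 2·1 + 3·(-1) − 4·1 + 5·(-1) − 6·1 + 7·(-1) − 8·1 = -36.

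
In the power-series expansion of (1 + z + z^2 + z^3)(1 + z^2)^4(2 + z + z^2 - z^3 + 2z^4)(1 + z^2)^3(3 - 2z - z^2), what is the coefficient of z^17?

(1 + z + z^2 + z^3) has coefficients 1,1,1,1 for degrees 0…3.
(1 + z^2)^4 has coefficients 1,0,4,0,6,0,4,0,1,0,0,0,0,0,0,0,0,0 for degrees 0…17.
Multiplying by (2 + z + z^2 - z^3 + 2z^4) gives running coefficients 2,1,9,3,18,2,22,-2,18,-3,9,-1,2,0,0,0,0,0 for degrees 0…17.
Multiplying by (1 + z^2)^3 gives running coefficients 2,1,15,6,51,14,105,14,147,0,147,-14,105,-14,51,-6,15,-1 for degrees 0…17.
Finally multiplying by (3 - 2z - z^2), the product of all factors after the first has coefficients 6,-1,41,-13,126,-66,236,-182,308,-308,294,-336,196,-238,76,-106,6,-27 for degrees 0…17.
[z^17] = 1·(-27) + 1·6 + 1·(-106) + 1·76 = -51.

-51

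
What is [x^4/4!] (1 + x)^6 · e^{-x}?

The EGF product rule gives c_4 = Σ_{k_1+k_2=4} C(4; k_1,k_2) · ∏ g_i(k_i), where (1+x)^6 gives the falling factorial (6)_k; e^{-x} gives (-1)^k.
g_1(k) for k = 0…4: 1, 6, 30, 120, 360.
g_2(k) for k = 0…4: 1, -1, 1, -1, 1.
c_4 = Σ_k C(4,k)·g_1(k)·g_2(4−k) = 1·1·1 + 4·6·(-1) + 6·30·1 + 4·120·(-1) + 1·360·1 = 1 − 24 + 180 − 480 + 360 = 37.

37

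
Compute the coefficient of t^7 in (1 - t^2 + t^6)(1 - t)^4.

-4

(1 - t^2 + t^6) has coefficients 1,0,-1,0,0,0,1 for degrees 0…6.
(1 - t)^4 has coefficients 1,-4,6,-4,1,0,0,0 for degrees 0…7.
[t^7] = 1·0 − 1·0 + 1·(-4) = -4.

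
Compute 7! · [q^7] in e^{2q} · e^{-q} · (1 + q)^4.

The EGF product rule gives c_7 = Σ_{k_1+k_2+k_3=7} C(7; k_1,k_2,k_3) · ∏ g_i(k_i), where e^{2q} gives (2)^k; e^{-q} gives (-1)^k; (1+q)^4 gives the falling factorial (4)_k.
g_1(k) for k = 0…7: 1, 2, 4, 8, 16, 32, 64, 128.
g_2(k) for k = 0…7: 1, -1, 1, -1, 1, -1, 1, -1.
g_3(k) for k = 0…7: 1, 4, 12, 24, 24, 0, 0, 0.
First combine the last two factors: h(k) = Σ_j C(k,j)·g_2(j)·g_3(k−j) for k = 0…7: 1, 3, 5, -1, -15, 19, 37, -225.
c_7 = Σ_k C(7,k)·g_1(k)·h(7−k) = 1·1·(-225) + 7·2·37 + 21·4·19 + 35·8·(-15) + 35·16·(-1) + 21·32·5 + 7·64·3 + 1·128·1 = −225 + 518 + 1596 − 4200 − 560 + 3360 + 1344 + 128 = 1961.

1961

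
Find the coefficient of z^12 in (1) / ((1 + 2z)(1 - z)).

2731

Partial fractions give a closed form: a_n = (2/3)·(-2)^n + (1/3)·1^n.
At n = 12: a_12 = 2731.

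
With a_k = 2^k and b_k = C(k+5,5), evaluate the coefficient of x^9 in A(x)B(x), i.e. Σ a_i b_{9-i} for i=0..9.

This is [x^9] in the product of the two ordinary generating functions.
Σ = 1·2002 + 2·1287 + 4·792 + 8·462 + 16·252 + 32·126 + 64·56 + 128·21 + 256·6 + 512·1 = 27824.

27824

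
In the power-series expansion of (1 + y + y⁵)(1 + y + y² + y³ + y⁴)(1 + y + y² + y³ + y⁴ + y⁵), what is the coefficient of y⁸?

(1 + y + y⁵) has coefficients 1,1,0,0,0,1 for degrees 0…5.
(1 + y + y² + y³ + y⁴) has coefficients 1,1,1,1,1,0,0,0,0 for degrees 0…8.
Finally multiplying by (1 + y + y² + y³ + y⁴ + y⁵), the product of all factors after the first has coefficients 1,2,3,4,5,5,4,3,2 for degrees 0…8.
[y⁸] = 1·2 + 1·3 + 1·4 = 9.

9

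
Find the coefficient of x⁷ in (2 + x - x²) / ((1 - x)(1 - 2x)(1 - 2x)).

The denominator gives the recurrence a_n = 5a_(n−1) − 8a_(n−2) + 4a_(n−3) for n ≥ 3; the numerator fixes a_0 = 2, a_1 = 11, a_2 = 38.
Iterating: 2, 11, 38, 110, 290, 722, 1730, 4034, so a_7 = 4034.

4034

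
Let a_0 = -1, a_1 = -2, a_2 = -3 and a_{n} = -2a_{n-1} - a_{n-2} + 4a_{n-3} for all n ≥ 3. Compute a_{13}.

The ordinary generating function has denominator 1 + 2y + y^2 - 4y^3.
Iterating the recurrence: a_0,…,a_{13} = -1, -2, -3, 4, -13, 10, 9, -80, 191, -266, 21, 988, -3061, 5218.

5218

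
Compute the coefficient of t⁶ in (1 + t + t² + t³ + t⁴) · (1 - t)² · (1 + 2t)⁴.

-7

(1 + t + t² + t³ + t⁴) has coefficients 1,1,1,1,1 for degrees 0…4.
(1 - t)² has coefficients 1,-2,1,0,0,0,0 for degrees 0…6.
Finally multiplying by (1 + 2t)⁴, the product of all factors after the first has coefficients 1,6,9,-8,-24,0,16 for degrees 0…6.
[t⁶] = 1·16 + 1·0 + 1·(-24) + 1·(-8) + 1·9 = -7.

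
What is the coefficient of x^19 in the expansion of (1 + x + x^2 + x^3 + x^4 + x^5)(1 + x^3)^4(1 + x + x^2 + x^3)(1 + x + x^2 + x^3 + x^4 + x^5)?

(1 + x + x^2 + x^3 + x^4 + x^5) has coefficients 1,1,1,1,1,1 for degrees 0…5.
(1 + x^3)^4 has coefficients 1,0,0,4,0,0,6,0,0,4,0,0,1,0,0,0,0,0,0,0 for degrees 0…19.
Multiplying by (1 + x + x^2 + x^3) gives running coefficients 1,1,1,5,4,4,10,6,6,10,4,4,5,1,1,1,0,0,0,0 for degrees 0…19.
Finally multiplying by (1 + x + x^2 + x^3 + x^4 + x^5), the product of all factors after the first has coefficients 1,2,3,8,12,16,25,30,35,40,40,40,35,30,25,16,12,8,3,2 for degrees 0…19.
[x^19] = 1·2 + 1·3 + 1·8 + 1·12 + 1·16 + 1·25 = 66.

66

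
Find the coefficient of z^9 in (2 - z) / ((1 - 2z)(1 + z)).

The denominator gives the recurrence a_n = a_(n−1) + 2a_(n−2) for n ≥ 3; the numerator fixes a_0 = 2, a_1 = 1, a_2 = 5.
Iterating: 2, 1, 5, 7, 17, 31, 65, 127, 257, 511, so a_9 = 511.

511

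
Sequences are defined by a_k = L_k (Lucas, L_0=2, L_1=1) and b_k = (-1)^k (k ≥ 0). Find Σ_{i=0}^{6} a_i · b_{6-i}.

14

The convolution is the x^6 coefficient of A(x)B(x).
Σ = 2·1 + 1·(-1) + 3·1 + 4·(-1) + 7·1 + 11·(-1) + 18·1 = 14.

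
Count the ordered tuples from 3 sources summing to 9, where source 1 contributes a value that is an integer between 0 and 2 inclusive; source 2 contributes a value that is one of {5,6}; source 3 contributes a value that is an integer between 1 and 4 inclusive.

6

The generating function for the choices is (1 + y + y^2)·(y^5 + y^6)·(y + y^2 + y^3 + y^4); the count is [y^9].
(1 + y + y^2) has coefficients 1,1,1 for degrees 0…2.
(y^5 + y^6) has coefficients 0,0,0,0,0,1,1,0,0,0 for degrees 0…9.
Finally multiplying by (y + y^2 + y^3 + y^4), the product of all factors after the first has coefficients 0,0,0,0,0,0,1,2,2,2 for degrees 0…9.
[y^9] = 1·2 + 1·2 + 1·2 = 6.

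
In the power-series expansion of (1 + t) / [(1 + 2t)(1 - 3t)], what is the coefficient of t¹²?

425972

Partial fractions give a closed form: a_n = (1/5)·(-2)^n + (4/5)·3^n.
At n = 12: a_12 = 425972.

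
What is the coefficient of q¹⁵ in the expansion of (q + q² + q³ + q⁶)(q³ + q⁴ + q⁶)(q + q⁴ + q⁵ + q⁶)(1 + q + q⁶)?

11

(q + q² + q³ + q⁶) has coefficients 0,1,1,1,0,0,1 for degrees 0…6.
(q³ + q⁴ + q⁶) has coefficients 0,0,0,1,1,0,1,0,0,0,0,0,0,0,0,0 for degrees 0…15.
Multiplying by (q + q⁴ + q⁵ + q⁶) gives running coefficients 0,0,0,0,1,1,0,2,2,2,2,1,1,0,0,0 for degrees 0…15.
Finally multiplying by (1 + q + q⁶), the product of all factors after the first has coefficients 0,0,0,0,1,2,1,2,4,4,5,4,2,3,2,2 for degrees 0…15.
[q¹⁵] = 1·2 + 1·3 + 1·2 + 1·4 = 11.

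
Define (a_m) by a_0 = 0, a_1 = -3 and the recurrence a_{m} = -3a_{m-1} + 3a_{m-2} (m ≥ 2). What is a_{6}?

The ordinary generating function has denominator 1 + 3x - 3x^2.
Iterating the recurrence: a_0,…,a_{6} = 0, -3, 9, -36, 135, -513, 1944.

1944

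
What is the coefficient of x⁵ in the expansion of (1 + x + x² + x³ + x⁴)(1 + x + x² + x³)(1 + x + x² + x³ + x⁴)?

(1 + x + x² + x³ + x⁴) has coefficients 1,1,1,1,1 for degrees 0…4.
(1 + x + x² + x³) has coefficients 1,1,1,1,0,0 for degrees 0…5.
Finally multiplying by (1 + x + x² + x³ + x⁴), the product of all factors after the first has coefficients 1,2,3,4,4,3 for degrees 0…5.
[x⁵] = 1·3 + 1·4 + 1·4 + 1·3 + 1·2 = 16.

16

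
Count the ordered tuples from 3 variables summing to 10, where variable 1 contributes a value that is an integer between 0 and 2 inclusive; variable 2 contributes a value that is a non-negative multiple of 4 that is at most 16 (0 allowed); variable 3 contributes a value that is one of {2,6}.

2

The generating function for the choices is (1 + z + z²)·(1 + z⁴ + z⁸ + z¹² + z¹⁶)·(z² + z⁶); the count is [z¹⁰].
(1 + z + z²) has coefficients 1,1,1 for degrees 0…2.
(1 + z⁴ + z⁸ + z¹² + z¹⁶) has coefficients 1,0,0,0,1,0,0,0,1,0,0 for degrees 0…10.
Finally multiplying by (z² + z⁶), the product of all factors after the first has coefficients 0,0,1,0,0,0,2,0,0,0,2 for degrees 0…10.
[z¹⁰] = 1·2 + 1·0 + 1·0 = 2.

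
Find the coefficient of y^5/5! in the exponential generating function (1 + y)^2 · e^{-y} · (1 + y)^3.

The EGF product rule gives c_5 = Σ_{k_1+k_2+k_3=5} C(5; k_1,k_2,k_3) · ∏ g_i(k_i), where (1+y)^2 gives the falling factorial (2)_k; e^{-y} gives (-1)^k; (1+y)^3 gives the falling factorial (3)_k.
g_1(k) for k = 0…5: 1, 2, 2, 0, 0, 0.
g_2(k) for k = 0…5: 1, -1, 1, -1, 1, -1.
g_3(k) for k = 0…5: 1, 3, 6, 6, 0, 0.
First combine the last two factors: h(k) = Σ_j C(k,j)·g_2(j)·g_3(k−j) for k = 0…5: 1, 2, 1, -4, 1, 14.
c_5 = Σ_k C(5,k)·g_1(k)·h(5−k) = 1·1·14 + 5·2·1 + 10·2·(-4) = 14 + 10 − 80 = -56.

-56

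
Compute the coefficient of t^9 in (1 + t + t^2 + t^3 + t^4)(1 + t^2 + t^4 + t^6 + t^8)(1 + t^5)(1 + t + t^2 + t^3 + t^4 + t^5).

(1 + t + t^2 + t^3 + t^4) has coefficients 1,1,1,1,1 for degrees 0…4.
(1 + t^2 + t^4 + t^6 + t^8) has coefficients 1,0,1,0,1,0,1,0,1,0 for degrees 0…9.
Multiplying by (1 + t^5) gives running coefficients 1,0,1,0,1,1,1,1,1,1 for degrees 0…9.
Finally multiplying by (1 + t + t^2 + t^3 + t^4 + t^5), the product of all factors after the first has coefficients 1,1,2,2,3,4,4,5,5,6 for degrees 0…9.
[t^9] = 1·6 + 1·5 + 1·5 + 1·4 + 1·4 = 24.

24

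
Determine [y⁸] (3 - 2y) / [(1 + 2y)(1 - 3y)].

The denominator gives the recurrence a_n = a_(n−1) + 6a_(n−2) for n ≥ 2; the numerator fixes a_0 = 3, a_1 = 1.
Iterating: 3, 1, 19, 25, 139, 289, 1123, 2857, 9595, so a_8 = 9595.

9595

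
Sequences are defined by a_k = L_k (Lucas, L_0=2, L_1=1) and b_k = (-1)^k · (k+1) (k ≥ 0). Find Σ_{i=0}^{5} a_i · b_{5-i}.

Write out a_i and b_{5-i} for i = 0,…,5 and sum the products.
Σ = 2·(-6) + 1·5 + 3·(-4) + 4·3 + 7·(-2) + 11·1 = -10.

-10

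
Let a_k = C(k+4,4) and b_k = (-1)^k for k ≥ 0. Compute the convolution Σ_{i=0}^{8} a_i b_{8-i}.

295

This is [x^8] in the product of the two ordinary generating functions.
Σ = 1·1 + 5·(-1) + 15·1 + 35·(-1) + 70·1 + 126·(-1) + 210·1 + 330·(-1) + 495·1 = 295.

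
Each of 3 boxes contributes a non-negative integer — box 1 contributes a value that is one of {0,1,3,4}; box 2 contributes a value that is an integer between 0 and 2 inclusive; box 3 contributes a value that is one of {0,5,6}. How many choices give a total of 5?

The generating function for the choices is (1 + x + x^3 + x^4)·(1 + x + x^2)·(1 + x^5 + x^6); the count is [x^5].
(1 + x + x^3 + x^4) has coefficients 1,1,0,1,1 for degrees 0…4.
(1 + x + x^2) has coefficients 1,1,1,0,0,0 for degrees 0…5.
Finally multiplying by (1 + x^5 + x^6), the product of all factors after the first has coefficients 1,1,1,0,0,1 for degrees 0…5.
[x^5] = 1·1 + 1·0 + 1·1 + 1·1 = 3.

3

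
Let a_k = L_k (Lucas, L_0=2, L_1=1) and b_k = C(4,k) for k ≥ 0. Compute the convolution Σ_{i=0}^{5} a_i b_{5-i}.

Write out a_i and b_{5-i} for i = 0,…,5 and sum the products.
Σ = 2·0 + 1·1 + 3·4 + 4·6 + 7·4 + 11·1 = 76.

76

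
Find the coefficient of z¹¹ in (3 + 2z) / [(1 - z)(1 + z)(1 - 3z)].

730730

Partial fractions give a closed form: a_n = (-5/4)·1^n + (1/8)·(-1)^n + (33/8)·3^n.
At n = 11: a_11 = 730730.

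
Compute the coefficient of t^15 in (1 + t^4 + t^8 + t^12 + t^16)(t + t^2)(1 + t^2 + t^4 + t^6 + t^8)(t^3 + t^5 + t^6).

(1 + t^4 + t^8 + t^12 + t^16) has coefficients 1,0,0,0,1,0,0,0,1,0,0,0,1,0,0,0 for degrees 0…15.
(t + t^2) has coefficients 0,1,1,0,0,0,0,0,0,0,0,0,0,0,0,0 for degrees 0…15.
Multiplying by (1 + t^2 + t^4 + t^6 + t^8) gives running coefficients 0,1,1,1,1,1,1,1,1,1,1,0,0,0,0,0 for degrees 0…15.
Finally multiplying by (t^3 + t^5 + t^6), the product of all factors after the first has coefficients 0,0,0,0,1,1,2,3,3,3,3,3,3,3,2,2 for degrees 0…15.
[t^15] = 1·2 + 1·3 + 1·3 + 1·0 = 8.

8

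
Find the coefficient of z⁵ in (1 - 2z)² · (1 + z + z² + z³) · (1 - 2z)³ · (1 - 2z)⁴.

(1 - 2z)² has coefficients 1,-4,4 for degrees 0…2.
(1 + z + z² + z³) has coefficients 1,1,1,1,0,0 for degrees 0…5.
Multiplying by (1 - 2z)³ gives running coefficients 1,-5,7,-1,-2,4 for degrees 0…5.
Finally multiplying by (1 - 2z)⁴, the product of all factors after the first has coefficients 1,-13,71,-209,350,-308 for degrees 0…5.
[z⁵] = 1·(-308) − 4·350 + 4·(-209) = -2544.

-2544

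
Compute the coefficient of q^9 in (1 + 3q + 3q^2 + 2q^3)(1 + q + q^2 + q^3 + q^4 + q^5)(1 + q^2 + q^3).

(1 + 3q + 3q^2 + 2q^3) has coefficients 1,3,3,2 for degrees 0…3.
(1 + q + q^2 + q^3 + q^4 + q^5) has coefficients 1,1,1,1,1,1,0,0,0,0 for degrees 0…9.
Finally multiplying by (1 + q^2 + q^3), the product of all factors after the first has coefficients 1,1,2,3,3,3,2,2,1,0 for degrees 0…9.
[q^9] = 1·0 + 3·1 + 3·2 + 2·2 = 13.

13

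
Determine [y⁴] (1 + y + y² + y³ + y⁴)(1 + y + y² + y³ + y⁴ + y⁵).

5

(1 + y + y² + y³ + y⁴) has coefficients 1,1,1,1,1 for degrees 0…4.
(1 + y + y² + y³ + y⁴ + y⁵) has coefficients 1,1,1,1,1 for degrees 0…4.
[y⁴] = 1·1 + 1·1 + 1·1 + 1·1 + 1·1 = 5.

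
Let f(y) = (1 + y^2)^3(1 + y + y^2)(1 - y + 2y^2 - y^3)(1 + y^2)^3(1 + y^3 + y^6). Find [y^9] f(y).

41

(1 + y^2)^3 has coefficients 1,0,3,0,3,0,1 for degrees 0…6.
(1 + y + y^2) has coefficients 1,1,1,0,0,0,0,0,0,0 for degrees 0…9.
Multiplying by (1 - y + 2y^2 - y^3) gives running coefficients 1,0,2,0,1,-1,0,0,0,0 for degrees 0…9.
Multiplying by (1 + y^2)^3 gives running coefficients 1,0,5,0,10,-1,10,-3,5,-3 for degrees 0…9.
Finally multiplying by (1 + y^3 + y^6), the product of all factors after the first has coefficients 1,0,5,1,10,4,11,7,9,7 for degrees 0…9.
[y^9] = 1·7 + 3·7 + 3·4 + 1·1 = 41.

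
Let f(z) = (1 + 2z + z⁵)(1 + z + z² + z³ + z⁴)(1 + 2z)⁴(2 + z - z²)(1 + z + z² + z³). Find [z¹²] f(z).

473

(1 + 2z + z⁵) has coefficients 1,2,0,0,0,1 for degrees 0…5.
(1 + z + z² + z³ + z⁴) has coefficients 1,1,1,1,1,0,0,0,0,0,0,0,0 for degrees 0…12.
Multiplying by (1 + 2z)⁴ gives running coefficients 1,9,33,65,81,80,72,48,16,0,0,0,0 for degrees 0…12.
Multiplying by (2 + z - z²) gives running coefficients 2,19,74,154,194,176,143,88,8,-32,-16,0,0 for degrees 0…12.
Finally multiplying by (1 + z + z² + z³), the product of all factors after the first has coefficients 2,21,95,249,441,598,667,601,415,207,48,-40,-48 for degrees 0…12.
[z¹²] = 1·(-48) + 2·(-40) + 1·601 = 473.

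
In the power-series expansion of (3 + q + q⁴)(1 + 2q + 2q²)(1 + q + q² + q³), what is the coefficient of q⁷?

(3 + q + q⁴) has coefficients 3,1,0,0,1 for degrees 0…4.
(1 + 2q + 2q²) has coefficients 1,2,2,0,0,0,0,0 for degrees 0…7.
Finally multiplying by (1 + q + q² + q³), the product of all factors after the first has coefficients 1,3,5,5,4,2,0,0 for degrees 0…7.
[q⁷] = 3·0 + 1·0 + 1·5 = 5.

5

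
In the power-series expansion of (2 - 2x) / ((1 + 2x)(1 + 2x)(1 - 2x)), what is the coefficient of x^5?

-288

The denominator gives the recurrence a_n = −2a_(n−1) + 4a_(n−2) + 8a_(n−3) for n ≥ 3; the numerator fixes a_0 = 2, a_1 = -6, a_2 = 20.
Iterating: 2, -6, 20, -48, 128, -288, so a_5 = -288.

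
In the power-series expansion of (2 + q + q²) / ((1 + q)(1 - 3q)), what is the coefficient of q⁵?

The denominator gives the recurrence a_n = 2a_(n−1) + 3a_(n−2) for n ≥ 3; the numerator fixes a_0 = 2, a_1 = 5, a_2 = 17.
Iterating: 2, 5, 17, 49, 149, 445, so a_5 = 445.

445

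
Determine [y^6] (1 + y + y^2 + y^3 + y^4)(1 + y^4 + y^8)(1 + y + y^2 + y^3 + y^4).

6

(1 + y + y^2 + y^3 + y^4) has coefficients 1,1,1,1,1 for degrees 0…4.
(1 + y^4 + y^8) has coefficients 1,0,0,0,1,0,0 for degrees 0…6.
Finally multiplying by (1 + y + y^2 + y^3 + y^4), the product of all factors after the first has coefficients 1,1,1,1,2,1,1 for degrees 0…6.
[y^6] = 1·1 + 1·1 + 1·2 + 1·1 + 1·1 = 6.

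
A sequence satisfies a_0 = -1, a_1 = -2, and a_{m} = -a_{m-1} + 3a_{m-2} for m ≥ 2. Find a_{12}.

The ordinary generating function has denominator 1 + t - 3t^2.
Iterating the recurrence: a_0,…,a_{12} = -1, -2, -1, -5, 2, -17, 23, -74, 143, -365, 794, -1889, 4271.

4271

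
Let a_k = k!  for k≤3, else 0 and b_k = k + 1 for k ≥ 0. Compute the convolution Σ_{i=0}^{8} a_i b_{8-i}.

67

This is [x^8] in the product of the two ordinary generating functions.
Σ = 1·9 + 1·8 + 2·7 + 6·6 + 0·5 + 0·4 + 0·3 + 0·2 + 0·1 = 67.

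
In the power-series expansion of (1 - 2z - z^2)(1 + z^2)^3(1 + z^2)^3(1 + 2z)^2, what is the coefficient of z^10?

-149

(1 - 2z - z^2) has coefficients 1,-2,-1 for degrees 0…2.
(1 + z^2)^3 has coefficients 1,0,3,0,3,0,1,0,0,0,0 for degrees 0…10.
Multiplying by (1 + z^2)^3 gives running coefficients 1,0,6,0,15,0,20,0,15,0,6 for degrees 0…10.
Finally multiplying by (1 + 2z)^2, the product of all factors after the first has coefficients 1,4,10,24,39,60,80,80,95,60,66 for degrees 0…10.
[z^10] = 1·66 − 2·60 − 1·95 = -149.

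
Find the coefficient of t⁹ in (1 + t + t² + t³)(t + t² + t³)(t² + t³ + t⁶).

4

(1 + t + t² + t³) has coefficients 1,1,1,1 for degrees 0…3.
(t + t² + t³) has coefficients 0,1,1,1,0,0,0,0,0,0 for degrees 0…9.
Finally multiplying by (t² + t³ + t⁶), the product of all factors after the first has coefficients 0,0,0,1,2,2,1,1,1,1 for degrees 0…9.
[t⁹] = 1·1 + 1·1 + 1·1 + 1·1 = 4.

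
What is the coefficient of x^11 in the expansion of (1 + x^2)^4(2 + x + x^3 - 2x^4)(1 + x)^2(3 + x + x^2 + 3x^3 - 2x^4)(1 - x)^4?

(1 + x^2)^4 has coefficients 1,0,4,0,6,0,4,0,1 for degrees 0…8.
(2 + x + x^3 - 2x^4) has coefficients 2,1,0,1,-2,0,0,0,0,0,0,0 for degrees 0…11.
Multiplying by (1 + x)^2 gives running coefficients 2,5,4,2,0,-3,-2,0,0,0,0,0 for degrees 0…11.
Multiplying by (3 + x + x^2 + 3x^3 - 2x^4) gives running coefficients 6,17,19,21,17,-5,-11,-9,-11,0,4,0 for degrees 0…11.
Finally multiplying by (1 - x)^4, the product of all factors after the first has coefficients 6,-7,-13,23,-15,-6,46,-42,-4,29,-37,19 for degrees 0…11.
[x^11] = 1·19 + 4·29 + 6·(-42) + 4·(-6) + 1·23 = -118.

-118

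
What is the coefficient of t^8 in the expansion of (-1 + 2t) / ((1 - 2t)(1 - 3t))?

The denominator gives the recurrence a_n = 5a_(n−1) − 6a_(n−2) for n ≥ 2; the numerator fixes a_0 = -1, a_1 = -3.
Iterating: -1, -3, -9, -27, -81, -243, -729, -2187, -6561, so a_8 = -6561.

-6561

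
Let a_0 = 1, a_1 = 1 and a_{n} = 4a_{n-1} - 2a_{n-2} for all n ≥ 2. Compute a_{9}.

9232

The ordinary generating function has denominator 1 - 4x + 2x^2.
Iterating the recurrence: a_0,…,a_{9} = 1, 1, 2, 6, 20, 68, 232, 792, 2704, 9232.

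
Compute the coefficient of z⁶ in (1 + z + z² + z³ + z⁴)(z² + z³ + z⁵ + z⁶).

(1 + z + z² + z³ + z⁴) has coefficients 1,1,1,1,1 for degrees 0…4.
(z² + z³ + z⁵ + z⁶) has coefficients 0,0,1,1,0,1,1 for degrees 0…6.
[z⁶] = 1·1 + 1·1 + 1·0 + 1·1 + 1·1 = 4.

4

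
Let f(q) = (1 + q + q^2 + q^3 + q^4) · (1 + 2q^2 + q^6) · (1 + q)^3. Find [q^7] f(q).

19

(1 + q + q^2 + q^3 + q^4) has coefficients 1,1,1,1,1 for degrees 0…4.
(1 + 2q^2 + q^6) has coefficients 1,0,2,0,0,0,1,0 for degrees 0…7.
Finally multiplying by (1 + q)^3, the product of all factors after the first has coefficients 1,3,5,7,6,2,1,3 for degrees 0…7.
[q^7] = 1·3 + 1·1 + 1·2 + 1·6 + 1·7 = 19.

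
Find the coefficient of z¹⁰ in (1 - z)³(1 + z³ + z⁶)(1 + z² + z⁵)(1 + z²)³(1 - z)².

-36

(1 - z)³ has coefficients 1,-3,3,-1 for degrees 0…3.
(1 + z³ + z⁶) has coefficients 1,0,0,1,0,0,1,0,0,0,0 for degrees 0…10.
Multiplying by (1 + z² + z⁵) gives running coefficients 1,0,1,1,0,2,1,0,2,0,0 for degrees 0…10.
Multiplying by (1 + z²)³ gives running coefficients 1,0,4,1,6,5,5,9,6,7,9 for degrees 0…10.
Finally multiplying by (1 - z)², the product of all factors after the first has coefficients 1,-2,5,-7,8,-6,1,4,-7,4,1 for degrees 0…10.
[z¹⁰] = 1·1 − 3·4 + 3·(-7) − 1·4 = -36.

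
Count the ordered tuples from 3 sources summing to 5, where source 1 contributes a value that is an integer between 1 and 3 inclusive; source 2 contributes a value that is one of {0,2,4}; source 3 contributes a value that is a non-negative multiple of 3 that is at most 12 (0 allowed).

The generating function for the choices is (z + z² + z³)·(1 + z² + z⁴)·(1 + z³ + z⁶ + z⁹ + z¹²); the count is [z⁵].
(z + z² + z³) has coefficients 0,1,1,1 for degrees 0…3.
(1 + z² + z⁴) has coefficients 1,0,1,0,1,0 for degrees 0…5.
Finally multiplying by (1 + z³ + z⁶ + z⁹ + z¹²), the product of all factors after the first has coefficients 1,0,1,1,1,1 for degrees 0…5.
[z⁵] = 1·1 + 1·1 + 1·1 = 3.

3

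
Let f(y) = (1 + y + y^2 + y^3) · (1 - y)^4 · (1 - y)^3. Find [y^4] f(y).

14

(1 + y + y^2 + y^3) has coefficients 1,1,1,1 for degrees 0…3.
(1 - y)^4 has coefficients 1,-4,6,-4,1 for degrees 0…4.
Finally multiplying by (1 - y)^3, the product of all factors after the first has coefficients 1,-7,21,-35,35 for degrees 0…4.
[y^4] = 1·35 + 1·(-35) + 1·21 + 1·(-7) = 14.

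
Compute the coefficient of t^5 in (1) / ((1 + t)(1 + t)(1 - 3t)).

135

The denominator gives the recurrence a_n = a_(n−1) + 5a_(n−2) + 3a_(n−3) for n ≥ 3; the numerator fixes a_0 = 1, a_1 = 1, a_2 = 6.
Iterating: 1, 1, 6, 14, 47, 135, so a_5 = 135.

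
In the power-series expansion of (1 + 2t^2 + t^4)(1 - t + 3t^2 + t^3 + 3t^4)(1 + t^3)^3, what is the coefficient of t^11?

(1 + 2t^2 + t^4) has coefficients 1,0,2,0,1 for degrees 0…4.
(1 - t + 3t^2 + t^3 + 3t^4) has coefficients 1,-1,3,1,3,0,0,0,0,0,0,0 for degrees 0…11.
Finally multiplying by (1 + t^3)^3, the product of all factors after the first has coefficients 1,-1,3,4,0,9,6,6,9,4,8,3 for degrees 0…11.
[t^11] = 1·3 + 2·4 + 1·6 = 17.

17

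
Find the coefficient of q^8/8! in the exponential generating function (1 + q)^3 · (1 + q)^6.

The EGF product rule gives c_8 = Σ_{k_1+k_2=8} C(8; k_1,k_2) · ∏ g_i(k_i), where (1+q)^3 gives the falling factorial (3)_k; (1+q)^6 gives the falling factorial (6)_k.
g_1(k) for k = 0…8: 1, 3, 6, 6, 0, 0, 0, 0, 0.
g_2(k) for k = 0…8: 1, 6, 30, 120, 360, 720, 720, 0, 0.
c_8 = Σ_k C(8,k)·g_1(k)·g_2(8−k) = 28·6·720 + 56·6·720 = 120960 + 241920 = 362880.

362880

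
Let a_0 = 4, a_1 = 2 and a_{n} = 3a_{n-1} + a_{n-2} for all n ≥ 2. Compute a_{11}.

454310

The ordinary generating function has denominator 1 - 3t - t^2.
Iterating the recurrence: a_0,…,a_{11} = 4, 2, 10, 32, 106, 350, 1156, 3818, 12610, 41648, 137554, 454310.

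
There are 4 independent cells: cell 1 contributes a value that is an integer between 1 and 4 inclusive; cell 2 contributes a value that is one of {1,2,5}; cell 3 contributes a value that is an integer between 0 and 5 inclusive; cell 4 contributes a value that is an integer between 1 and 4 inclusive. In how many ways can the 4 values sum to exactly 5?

The generating function for the choices is (y + y^2 + y^3 + y^4)·(y + y^2 + y^5)·(1 + y + y^2 + y^3 + y^4 + y^5)·(y + y^2 + y^3 + y^4); the count is [y^5].
(y + y^2 + y^3 + y^4) has coefficients 0,1,1,1,1 for degrees 0…4.
(y + y^2 + y^5) has coefficients 0,1,1,0,0,1 for degrees 0…5.
Multiplying by (1 + y + y^2 + y^3 + y^4 + y^5) gives running coefficients 0,1,2,2,2,3 for degrees 0…5.
Finally multiplying by (y + y^2 + y^3 + y^4), the product of all factors after the first has coefficients 0,0,1,3,5,7 for degrees 0…5.
[y^5] = 1·5 + 1·3 + 1·1 + 1·0 = 9.

9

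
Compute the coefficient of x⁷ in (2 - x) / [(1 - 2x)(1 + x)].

127

Partial fractions give a closed form: a_n = (1)·2^n + (1)·(-1)^n.
At n = 7: a_7 = 127.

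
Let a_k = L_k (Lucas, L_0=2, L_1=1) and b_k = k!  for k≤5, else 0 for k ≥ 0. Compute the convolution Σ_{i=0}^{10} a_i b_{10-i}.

2219

Write out a_i and b_{10-i} for i = 0,…,10 and sum the products.
Σ = 2·0 + 1·0 + 3·0 + 4·0 + 7·0 + 11·120 + 18·24 + 29·6 + 47·2 + 76·1 + 123·1 = 2219.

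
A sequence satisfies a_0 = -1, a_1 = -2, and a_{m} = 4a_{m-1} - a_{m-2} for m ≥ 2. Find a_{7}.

The ordinary generating function has denominator 1 - 4x + x^2.
Iterating the recurrence: a_0,…,a_{7} = -1, -2, -7, -26, -97, -362, -1351, -5042.

-5042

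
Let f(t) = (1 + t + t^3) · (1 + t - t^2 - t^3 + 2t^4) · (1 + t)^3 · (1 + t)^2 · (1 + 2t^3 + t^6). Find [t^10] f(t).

(1 + t + t^3) has coefficients 1,1,0,1 for degrees 0…3.
(1 + t - t^2 - t^3 + 2t^4) has coefficients 1,1,-1,-1,2,0,0,0,0,0,0 for degrees 0…10.
Multiplying by (1 + t)^3 gives running coefficients 1,4,5,0,-3,2,5,2,0,0,0 for degrees 0…10.
Multiplying by (1 + t)^2 gives running coefficients 1,6,14,14,2,-4,6,14,9,2,0 for degrees 0…10.
Finally multiplying by (1 + 2t^3 + t^6), the product of all factors after the first has coefficients 1,6,14,16,14,24,35,24,15,28,30 for degrees 0…10.
[t^10] = 1·30 + 1·28 + 1·24 = 82.

82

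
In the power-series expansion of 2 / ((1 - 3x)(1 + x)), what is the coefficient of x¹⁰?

88574

Partial fractions give a closed form: a_n = (3/2)·3^n + (1/2)·(-1)^n.
At n = 10: a_10 = 88574.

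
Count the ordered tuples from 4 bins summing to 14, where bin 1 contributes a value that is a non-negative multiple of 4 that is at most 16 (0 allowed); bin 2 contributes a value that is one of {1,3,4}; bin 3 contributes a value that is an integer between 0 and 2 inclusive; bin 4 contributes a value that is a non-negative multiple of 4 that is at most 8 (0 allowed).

6

The generating function for the choices is (1 + t^4 + t^8 + t^12 + t^16)·(t + t^3 + t^4)·(1 + t + t^2)·(1 + t^4 + t^8); the count is [t^14].
(1 + t^4 + t^8 + t^12 + t^16) has coefficients 1,0,0,0,1,0,0,0,1,0,0,0,1,0,0 for degrees 0…14.
(t + t^3 + t^4) has coefficients 0,1,0,1,1,0,0,0,0,0,0,0,0,0,0 for degrees 0…14.
Multiplying by (1 + t + t^2) gives running coefficients 0,1,1,2,2,2,1,0,0,0,0,0,0,0,0 for degrees 0…14.
Finally multiplying by (1 + t^4 + t^8), the product of all factors after the first has coefficients 0,1,1,2,2,3,2,2,2,3,2,2,2,2,1 for degrees 0…14.
[t^14] = 1·1 + 1·2 + 1·2 + 1·1 = 6.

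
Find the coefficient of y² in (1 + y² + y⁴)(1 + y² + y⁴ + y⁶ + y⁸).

(1 + y² + y⁴) has coefficients 1,0,1 for degrees 0…2.
(1 + y² + y⁴ + y⁶ + y⁸) has coefficients 1,0,1 for degrees 0…2.
[y²] = 1·1 + 1·1 = 2.

2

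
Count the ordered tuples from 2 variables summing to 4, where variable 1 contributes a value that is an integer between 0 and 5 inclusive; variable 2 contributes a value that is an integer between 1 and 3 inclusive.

The generating function for the choices is (1 + q + q^2 + q^3 + q^4 + q^5)·(q + q^2 + q^3); the count is [q^4].
(1 + q + q^2 + q^3 + q^4 + q^5) has coefficients 1,1,1,1,1 for degrees 0…4.
(q + q^2 + q^3) has coefficients 0,1,1,1,0 for degrees 0…4.
[q^4] = 1·0 + 1·1 + 1·1 + 1·1 + 1·0 = 3.

3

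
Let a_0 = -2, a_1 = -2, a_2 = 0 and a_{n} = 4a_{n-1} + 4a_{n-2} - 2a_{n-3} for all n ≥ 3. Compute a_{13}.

-16306208

The ordinary generating function has denominator 1 - 4z - 4z^2 + 2z^3.
Iterating the recurrence: a_0,…,a_{13} = -2, -2, 0, -4, -12, -64, -296, -1416, -6720, -31952, -151856, -721792, -3430688, -16306208.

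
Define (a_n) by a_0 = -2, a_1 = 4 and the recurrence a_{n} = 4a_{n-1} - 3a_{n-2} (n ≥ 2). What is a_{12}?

The ordinary generating function has denominator 1 - 4q + 3q^2.
Iterating the recurrence: a_0,…,a_{12} = -2, 4, 22, 76, 238, 724, 2182, 6556, 19678, 59044, 177142, 531436, 1594318.

1594318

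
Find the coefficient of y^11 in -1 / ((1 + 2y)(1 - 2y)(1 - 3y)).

-316407

The denominator gives the recurrence a_n = 3a_(n−1) + 4a_(n−2) − 12a_(n−3) for n ≥ 3; the numerator fixes a_0 = -1, a_1 = -3, a_2 = -13.
Iterating: -1, -3, -13, -39, -133, -399, -1261, -3783, -11605, -34815, -105469, -316407, so a_11 = -316407.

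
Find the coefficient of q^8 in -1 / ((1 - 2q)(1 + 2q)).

-256

Partial fractions give a closed form: a_n = (-1/2)·2^n + (-1/2)·(-2)^n.
At n = 8: a_8 = -256.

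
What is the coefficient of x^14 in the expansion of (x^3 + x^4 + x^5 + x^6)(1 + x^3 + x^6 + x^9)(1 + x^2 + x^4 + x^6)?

(x^3 + x^4 + x^5 + x^6) has coefficients 0,0,0,1,1,1,1 for degrees 0…6.
(1 + x^3 + x^6 + x^9) has coefficients 1,0,0,1,0,0,1,0,0,1,0,0,0,0,0 for degrees 0…14.
Finally multiplying by (1 + x^2 + x^4 + x^6), the product of all factors after the first has coefficients 1,0,1,1,1,1,2,1,1,2,1,1,1,1,0 for degrees 0…14.
[x^14] = 1·1 + 1·1 + 1·2 + 1·1 = 5.

5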